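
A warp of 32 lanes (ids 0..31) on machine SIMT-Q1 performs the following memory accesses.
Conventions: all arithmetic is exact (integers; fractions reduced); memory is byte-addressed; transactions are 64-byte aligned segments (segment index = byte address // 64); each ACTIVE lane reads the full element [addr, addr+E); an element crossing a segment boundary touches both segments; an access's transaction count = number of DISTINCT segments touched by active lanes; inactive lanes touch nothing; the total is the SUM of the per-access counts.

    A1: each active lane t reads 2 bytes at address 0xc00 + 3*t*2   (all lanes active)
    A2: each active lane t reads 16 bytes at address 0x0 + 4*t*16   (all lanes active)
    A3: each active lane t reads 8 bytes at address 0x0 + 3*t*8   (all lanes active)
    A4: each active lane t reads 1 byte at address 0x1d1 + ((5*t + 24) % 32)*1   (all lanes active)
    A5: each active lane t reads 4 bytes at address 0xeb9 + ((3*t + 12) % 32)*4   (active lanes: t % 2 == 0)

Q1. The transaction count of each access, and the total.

A1: 3 transactions
A2: 32 transactions
A3: 12 transactions
A4: 1 transaction
A5: 3 transactions

Answer: 3,32,12,1,3; total 51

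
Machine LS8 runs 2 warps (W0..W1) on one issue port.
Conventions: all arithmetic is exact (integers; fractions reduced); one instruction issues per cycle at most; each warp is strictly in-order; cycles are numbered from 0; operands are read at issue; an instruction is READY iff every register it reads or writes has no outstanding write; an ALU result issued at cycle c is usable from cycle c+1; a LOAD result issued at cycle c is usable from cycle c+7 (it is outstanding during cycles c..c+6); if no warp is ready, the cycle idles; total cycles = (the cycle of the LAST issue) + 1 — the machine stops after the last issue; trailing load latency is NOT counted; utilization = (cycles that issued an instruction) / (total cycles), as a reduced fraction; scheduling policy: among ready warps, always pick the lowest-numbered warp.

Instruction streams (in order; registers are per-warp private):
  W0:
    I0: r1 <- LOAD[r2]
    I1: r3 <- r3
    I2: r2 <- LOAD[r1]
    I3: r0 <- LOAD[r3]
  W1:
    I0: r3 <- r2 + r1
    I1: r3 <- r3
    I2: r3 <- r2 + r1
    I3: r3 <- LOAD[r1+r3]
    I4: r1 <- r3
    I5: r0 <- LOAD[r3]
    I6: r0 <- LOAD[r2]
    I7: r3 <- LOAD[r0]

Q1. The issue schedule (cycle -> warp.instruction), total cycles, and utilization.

cycle 0: W0.I0
cycle 1: W0.I1
cycle 2: W1.I0
cycle 3: W1.I1
cycle 4: W1.I2
cycle 5: W1.I3
cycle 6: idle
cycle 7: W0.I2
cycle 8: W0.I3
cycle 9: idle
cycle 10: idle
cycle 11: idle
cycle 12: W1.I4
cycle 13: W1.I5
cycle 14: idle
cycle 15: idle
cycle 16: idle
cycle 17: idle
cycle 18: idle
cycle 19: idle
cycle 20: W1.I6
cycle 21: idle
cycle 22: idle
cycle 23: idle
cycle 24: idle
cycle 25: idle
cycle 26: idle
cycle 27: W1.I7

Answer: 28 cycles, utilization 3/7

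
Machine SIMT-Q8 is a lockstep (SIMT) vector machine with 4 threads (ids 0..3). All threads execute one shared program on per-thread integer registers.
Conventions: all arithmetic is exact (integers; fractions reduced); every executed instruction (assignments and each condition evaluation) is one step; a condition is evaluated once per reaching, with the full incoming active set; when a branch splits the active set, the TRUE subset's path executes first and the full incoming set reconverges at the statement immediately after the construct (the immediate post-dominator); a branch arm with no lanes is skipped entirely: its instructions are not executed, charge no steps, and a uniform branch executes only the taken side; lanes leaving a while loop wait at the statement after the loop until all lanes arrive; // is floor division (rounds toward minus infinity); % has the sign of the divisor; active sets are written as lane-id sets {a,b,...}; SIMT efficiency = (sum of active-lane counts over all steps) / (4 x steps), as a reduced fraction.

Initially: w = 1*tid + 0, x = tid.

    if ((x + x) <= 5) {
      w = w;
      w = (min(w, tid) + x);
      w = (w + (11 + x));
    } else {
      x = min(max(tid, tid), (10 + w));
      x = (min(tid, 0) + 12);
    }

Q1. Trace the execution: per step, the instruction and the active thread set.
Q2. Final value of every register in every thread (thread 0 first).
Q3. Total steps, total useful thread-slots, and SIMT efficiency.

step 0: eval ((x + x) <= 5)          {0,1,2,3}
step 1: w <- w                       {0,1,2}
step 2: w <- (min(w, tid) + x)       {0,1,2}
step 3: w <- (w + (11 + x))          {0,1,2}
step 4: x <- min(max(tid, tid), (10 + w)) {3}
step 5: x <- (min(tid, 0) + 12)      {3}

Answer: 6 steps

w: 11,14,17,3
x: 0,1,2,12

steps = 6; useful = 15; efficiency = 15/24 = 5/8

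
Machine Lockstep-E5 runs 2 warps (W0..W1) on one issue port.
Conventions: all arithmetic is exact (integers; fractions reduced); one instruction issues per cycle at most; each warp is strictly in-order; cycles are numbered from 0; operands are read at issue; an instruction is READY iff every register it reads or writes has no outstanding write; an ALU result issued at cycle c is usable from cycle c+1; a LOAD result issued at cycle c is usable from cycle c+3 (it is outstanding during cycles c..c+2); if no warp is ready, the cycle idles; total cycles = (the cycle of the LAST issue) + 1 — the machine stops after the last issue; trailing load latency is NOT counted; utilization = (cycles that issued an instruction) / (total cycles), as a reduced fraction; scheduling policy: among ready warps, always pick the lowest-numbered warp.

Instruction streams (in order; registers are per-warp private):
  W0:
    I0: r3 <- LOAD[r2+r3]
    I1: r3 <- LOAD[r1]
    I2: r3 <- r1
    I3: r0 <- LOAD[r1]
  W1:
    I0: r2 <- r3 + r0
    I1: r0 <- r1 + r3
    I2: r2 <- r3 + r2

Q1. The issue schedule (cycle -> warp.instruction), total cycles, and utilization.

cycle 0: W0.I0
cycle 1: W1.I0
cycle 2: W1.I1
cycle 3: W0.I1
cycle 4: W1.I2
cycle 5: idle
cycle 6: W0.I2
cycle 7: W0.I3

Answer: 8 cycles, utilization 7/8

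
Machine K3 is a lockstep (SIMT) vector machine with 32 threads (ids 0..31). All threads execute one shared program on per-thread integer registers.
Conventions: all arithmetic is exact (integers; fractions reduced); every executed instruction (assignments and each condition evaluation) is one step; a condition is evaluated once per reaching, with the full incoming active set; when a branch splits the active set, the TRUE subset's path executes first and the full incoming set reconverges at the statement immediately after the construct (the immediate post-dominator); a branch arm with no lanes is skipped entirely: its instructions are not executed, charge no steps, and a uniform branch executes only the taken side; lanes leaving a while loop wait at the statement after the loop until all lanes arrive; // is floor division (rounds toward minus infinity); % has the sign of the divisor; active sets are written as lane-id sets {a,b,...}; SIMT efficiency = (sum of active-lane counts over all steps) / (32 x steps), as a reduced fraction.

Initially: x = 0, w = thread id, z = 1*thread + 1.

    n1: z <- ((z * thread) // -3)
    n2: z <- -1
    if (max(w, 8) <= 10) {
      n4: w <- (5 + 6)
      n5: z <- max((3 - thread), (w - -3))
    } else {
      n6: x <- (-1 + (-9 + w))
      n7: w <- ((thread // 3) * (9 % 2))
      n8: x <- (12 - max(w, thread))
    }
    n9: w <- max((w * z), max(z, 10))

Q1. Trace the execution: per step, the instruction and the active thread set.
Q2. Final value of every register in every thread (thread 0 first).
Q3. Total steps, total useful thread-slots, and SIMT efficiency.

step 0: z <- ((z * thread) // -3)    {0,1,2,3,4,5,6,7,8,9,10,11,12,13,14,15,16,17,18,19,20,21,22,23,24,25,26,27,28,29,30,31}
step 1: z <- -1                      {0,1,2,3,4,5,6,7,8,9,10,11,12,13,14,15,16,17,18,19,20,21,22,23,24,25,26,27,28,29,30,31}
step 2: eval (max(w, 8) <= 10)       {0,1,2,3,4,5,6,7,8,9,10,11,12,13,14,15,16,17,18,19,20,21,22,23,24,25,26,27,28,29,30,31}
step 3: w <- (5 + 6)                 {0,1,2,3,4,5,6,7,8,9,10}
step 4: z <- max((3 - thread), (w - -3)) {0,1,2,3,4,5,6,7,8,9,10}
step 5: x <- (-1 + (-9 + w))         {11,12,13,14,15,16,17,18,19,20,21,22,23,24,25,26,27,28,29,30,31}
step 6: w <- ((thread // 3) * (9 % 2)) {11,12,13,14,15,16,17,18,19,20,21,22,23,24,25,26,27,28,29,30,31}
step 7: x <- (12 - max(w, thread))   {11,12,13,14,15,16,17,18,19,20,21,22,23,24,25,26,27,28,29,30,31}
step 8: w <- max((w * z), max(z, 10)) {0,1,2,3,4,5,6,7,8,9,10,11,12,13,14,15,16,17,18,19,20,21,22,23,24,25,26,27,28,29,30,31}

Answer: 9 steps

x: 0,0,0,0,0,0,0,0,0,0,0,1,0,-1,-2,-3,-4,-5,-6,-7,-8,-9,-10,-11,-12,-13,-14,-15,-16,-17,-18,-19
w: 154,154,154,154,154,154,154,154,154,154,154,10,10,10,10,10,10,10,10,10,10,10,10,10,10,10,10,10,10,10,10,10
z: 14,14,14,14,14,14,14,14,14,14,14,-1,-1,-1,-1,-1,-1,-1,-1,-1,-1,-1,-1,-1,-1,-1,-1,-1,-1,-1,-1,-1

steps = 9; useful = 213; efficiency = 213/288 = 71/96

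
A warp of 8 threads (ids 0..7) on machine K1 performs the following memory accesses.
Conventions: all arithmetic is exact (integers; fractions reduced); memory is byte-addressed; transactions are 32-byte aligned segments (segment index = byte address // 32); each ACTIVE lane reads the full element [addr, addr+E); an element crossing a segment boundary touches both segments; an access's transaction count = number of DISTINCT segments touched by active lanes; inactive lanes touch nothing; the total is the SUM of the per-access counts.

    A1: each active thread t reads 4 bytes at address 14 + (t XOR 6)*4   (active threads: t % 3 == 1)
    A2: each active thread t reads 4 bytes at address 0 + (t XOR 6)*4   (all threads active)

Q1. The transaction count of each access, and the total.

A1: 2 transactions
A2: 1 transaction

Answer: 2,1; total 3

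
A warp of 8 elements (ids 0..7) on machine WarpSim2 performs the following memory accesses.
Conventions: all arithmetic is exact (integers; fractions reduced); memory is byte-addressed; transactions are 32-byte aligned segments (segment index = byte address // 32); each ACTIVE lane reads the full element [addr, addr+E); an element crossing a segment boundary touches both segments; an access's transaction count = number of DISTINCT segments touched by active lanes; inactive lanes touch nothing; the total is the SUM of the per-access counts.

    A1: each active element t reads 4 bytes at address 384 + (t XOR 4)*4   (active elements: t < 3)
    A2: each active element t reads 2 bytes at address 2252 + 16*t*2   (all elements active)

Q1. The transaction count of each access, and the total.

A1: 1 transaction
A2: 8 transactions

Answer: 1,8; total 9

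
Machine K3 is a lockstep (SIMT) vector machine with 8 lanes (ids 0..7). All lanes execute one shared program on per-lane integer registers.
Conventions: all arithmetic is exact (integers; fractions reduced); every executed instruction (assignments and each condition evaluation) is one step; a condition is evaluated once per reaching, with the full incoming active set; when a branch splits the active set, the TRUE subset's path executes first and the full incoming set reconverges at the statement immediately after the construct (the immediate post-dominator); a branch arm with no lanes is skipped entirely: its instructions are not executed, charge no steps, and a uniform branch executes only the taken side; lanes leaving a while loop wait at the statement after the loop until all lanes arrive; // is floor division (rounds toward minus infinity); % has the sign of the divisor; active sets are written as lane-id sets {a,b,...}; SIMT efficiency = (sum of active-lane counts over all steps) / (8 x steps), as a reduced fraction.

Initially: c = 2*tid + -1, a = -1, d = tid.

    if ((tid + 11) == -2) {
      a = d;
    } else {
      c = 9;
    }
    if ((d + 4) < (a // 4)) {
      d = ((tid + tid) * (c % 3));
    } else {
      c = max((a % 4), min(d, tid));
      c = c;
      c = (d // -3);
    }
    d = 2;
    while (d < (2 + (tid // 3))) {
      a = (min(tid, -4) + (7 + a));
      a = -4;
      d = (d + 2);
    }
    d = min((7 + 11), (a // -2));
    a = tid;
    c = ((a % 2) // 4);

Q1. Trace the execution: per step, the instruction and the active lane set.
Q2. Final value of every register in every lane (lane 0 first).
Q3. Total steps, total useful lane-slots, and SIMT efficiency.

step 0: eval ((tid + 11) == -2)      {0,1,2,3,4,5,6,7}
step 1: c <- 9                       {0,1,2,3,4,5,6,7}
step 2: eval ((d + 4) < (a // 4))    {0,1,2,3,4,5,6,7}
step 3: c <- max((a % 4), min(d, tid)) {0,1,2,3,4,5,6,7}
step 4: c <- c                       {0,1,2,3,4,5,6,7}
step 5: c <- (d // -3)               {0,1,2,3,4,5,6,7}
step 6: d <- 2                       {0,1,2,3,4,5,6,7}
step 7: eval (d < (2 + (tid // 3)))  {0,1,2,3,4,5,6,7}
step 8: a <- (min(tid, -4) + (7 + a)) {3,4,5,6,7}
step 9: a <- -4                      {3,4,5,6,7}
step 10: d <- (d + 2)                 {3,4,5,6,7}
step 11: eval (d < (2 + (tid // 3)))  {3,4,5,6,7}
step 12: d <- min((7 + 11), (a // -2)) {0,1,2,3,4,5,6,7}
step 13: a <- tid                     {0,1,2,3,4,5,6,7}
step 14: c <- ((a % 2) // 4)          {0,1,2,3,4,5,6,7}

Answer: 15 steps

c: 0,0,0,0,0,0,0,0
a: 0,1,2,3,4,5,6,7
d: 0,0,0,2,2,2,2,2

steps = 15; useful = 108; efficiency = 108/120 = 9/10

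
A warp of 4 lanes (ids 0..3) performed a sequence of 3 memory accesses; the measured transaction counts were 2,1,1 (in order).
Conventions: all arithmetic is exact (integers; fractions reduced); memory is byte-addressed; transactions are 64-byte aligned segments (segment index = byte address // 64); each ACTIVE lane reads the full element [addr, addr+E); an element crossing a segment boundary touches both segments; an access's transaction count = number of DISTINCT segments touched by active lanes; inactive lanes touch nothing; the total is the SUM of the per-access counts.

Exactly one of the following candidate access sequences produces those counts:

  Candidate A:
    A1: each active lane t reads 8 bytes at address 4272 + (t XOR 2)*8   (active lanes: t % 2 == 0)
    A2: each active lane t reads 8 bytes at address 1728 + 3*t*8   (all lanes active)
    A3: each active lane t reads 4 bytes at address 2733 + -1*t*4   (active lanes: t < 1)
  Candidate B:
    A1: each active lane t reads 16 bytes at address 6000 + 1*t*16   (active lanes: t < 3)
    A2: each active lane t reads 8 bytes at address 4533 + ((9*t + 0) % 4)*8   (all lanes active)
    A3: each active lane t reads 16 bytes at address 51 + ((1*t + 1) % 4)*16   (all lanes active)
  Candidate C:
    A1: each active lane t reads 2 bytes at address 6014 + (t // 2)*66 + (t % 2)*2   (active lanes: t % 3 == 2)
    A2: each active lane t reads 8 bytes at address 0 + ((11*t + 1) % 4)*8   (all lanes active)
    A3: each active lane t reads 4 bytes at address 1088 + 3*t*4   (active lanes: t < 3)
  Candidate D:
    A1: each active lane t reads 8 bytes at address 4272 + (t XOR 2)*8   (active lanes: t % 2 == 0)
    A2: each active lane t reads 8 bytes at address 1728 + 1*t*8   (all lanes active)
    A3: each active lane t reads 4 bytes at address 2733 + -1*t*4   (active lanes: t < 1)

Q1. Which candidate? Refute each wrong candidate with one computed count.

A: A2 gives 2 transactions, not 1
B: A2 gives 2 transactions, not 1
C: A1 gives 1 transaction, not 2
D: all counts match (2,1,1)

Answer: D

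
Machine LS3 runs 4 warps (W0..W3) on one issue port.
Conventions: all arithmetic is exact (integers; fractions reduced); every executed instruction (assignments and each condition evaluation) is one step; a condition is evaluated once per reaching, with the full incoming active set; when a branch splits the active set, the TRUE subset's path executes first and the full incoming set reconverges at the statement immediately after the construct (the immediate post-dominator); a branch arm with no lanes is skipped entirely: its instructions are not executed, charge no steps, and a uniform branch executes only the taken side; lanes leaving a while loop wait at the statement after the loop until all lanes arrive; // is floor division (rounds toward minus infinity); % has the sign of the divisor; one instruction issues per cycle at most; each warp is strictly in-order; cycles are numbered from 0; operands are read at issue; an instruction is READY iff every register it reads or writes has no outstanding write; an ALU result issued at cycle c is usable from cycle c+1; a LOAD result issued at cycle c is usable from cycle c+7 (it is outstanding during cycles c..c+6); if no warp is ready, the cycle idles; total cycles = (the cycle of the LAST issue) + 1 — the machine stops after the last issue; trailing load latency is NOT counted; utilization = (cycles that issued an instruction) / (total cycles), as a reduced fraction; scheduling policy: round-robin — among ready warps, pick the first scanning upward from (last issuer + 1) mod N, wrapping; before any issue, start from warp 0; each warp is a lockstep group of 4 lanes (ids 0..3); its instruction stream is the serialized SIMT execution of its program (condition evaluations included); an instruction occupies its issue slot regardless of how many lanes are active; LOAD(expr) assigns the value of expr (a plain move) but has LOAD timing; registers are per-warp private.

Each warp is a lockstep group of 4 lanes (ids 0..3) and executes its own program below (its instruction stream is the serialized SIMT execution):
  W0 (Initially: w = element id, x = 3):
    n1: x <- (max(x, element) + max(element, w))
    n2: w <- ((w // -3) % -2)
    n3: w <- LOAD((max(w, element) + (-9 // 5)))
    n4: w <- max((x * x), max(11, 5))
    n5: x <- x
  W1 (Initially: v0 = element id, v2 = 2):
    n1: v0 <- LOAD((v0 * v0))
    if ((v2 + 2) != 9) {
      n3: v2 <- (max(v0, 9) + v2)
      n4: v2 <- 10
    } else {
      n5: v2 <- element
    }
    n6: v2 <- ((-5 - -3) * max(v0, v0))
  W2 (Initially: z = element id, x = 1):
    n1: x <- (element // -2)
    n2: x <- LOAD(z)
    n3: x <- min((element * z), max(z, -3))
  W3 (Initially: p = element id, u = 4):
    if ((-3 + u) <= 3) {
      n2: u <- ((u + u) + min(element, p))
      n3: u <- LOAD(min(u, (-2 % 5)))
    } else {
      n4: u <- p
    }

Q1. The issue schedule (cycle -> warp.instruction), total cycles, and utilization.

cycle 0: W0.I0
cycle 1: W1.I0
cycle 2: W2.I0
cycle 3: W3.I0
cycle 4: W0.I1
cycle 5: W1.I1
cycle 6: W2.I1
cycle 7: W3.I1
cycle 8: W0.I2
cycle 9: W1.I2
cycle 10: W3.I2
cycle 11: W1.I3
cycle 12: W1.I4
cycle 13: W2.I2
cycle 14: idle
cycle 15: W0.I3
cycle 16: W0.I4

Answer: 17 cycles, utilization 16/17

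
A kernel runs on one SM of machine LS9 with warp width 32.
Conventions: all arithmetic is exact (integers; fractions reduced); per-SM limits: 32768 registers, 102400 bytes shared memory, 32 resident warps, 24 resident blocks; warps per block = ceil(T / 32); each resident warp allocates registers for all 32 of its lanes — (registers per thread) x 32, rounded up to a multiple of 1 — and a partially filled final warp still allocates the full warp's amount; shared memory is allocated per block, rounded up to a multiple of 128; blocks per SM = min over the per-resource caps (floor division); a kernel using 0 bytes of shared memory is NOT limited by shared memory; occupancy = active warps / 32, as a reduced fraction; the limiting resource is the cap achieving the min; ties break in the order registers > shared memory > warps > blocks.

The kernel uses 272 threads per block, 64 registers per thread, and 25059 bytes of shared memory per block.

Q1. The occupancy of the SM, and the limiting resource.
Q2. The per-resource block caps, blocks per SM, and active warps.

Answer: occupancy 9/32, limited by registers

registers: 1 block
shared memory: 4 blocks
warps: 3 blocks
blocks: 24 blocks

Answer: 1 block, 9 active warps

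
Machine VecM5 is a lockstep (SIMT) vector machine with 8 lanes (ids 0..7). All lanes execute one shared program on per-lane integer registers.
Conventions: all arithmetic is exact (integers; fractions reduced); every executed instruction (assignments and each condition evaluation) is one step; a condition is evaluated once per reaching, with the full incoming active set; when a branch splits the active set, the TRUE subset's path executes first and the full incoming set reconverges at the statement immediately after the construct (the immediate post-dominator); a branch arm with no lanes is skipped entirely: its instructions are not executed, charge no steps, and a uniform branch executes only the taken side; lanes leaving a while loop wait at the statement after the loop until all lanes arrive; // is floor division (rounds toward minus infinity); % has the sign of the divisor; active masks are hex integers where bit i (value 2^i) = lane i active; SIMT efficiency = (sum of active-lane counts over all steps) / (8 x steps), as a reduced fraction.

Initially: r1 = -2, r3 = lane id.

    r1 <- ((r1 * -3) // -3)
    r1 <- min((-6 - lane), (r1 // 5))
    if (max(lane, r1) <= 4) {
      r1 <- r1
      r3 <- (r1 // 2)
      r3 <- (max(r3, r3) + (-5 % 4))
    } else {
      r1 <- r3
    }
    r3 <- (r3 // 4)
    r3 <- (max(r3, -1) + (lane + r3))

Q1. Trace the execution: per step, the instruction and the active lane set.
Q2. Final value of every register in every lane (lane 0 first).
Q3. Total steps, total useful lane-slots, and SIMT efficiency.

step 0: r1 <- ((r1 * -3) // -3)      0xff
step 1: r1 <- min((-6 - lane), (r1 // 5)) 0xff
step 2: eval (max(lane, r1) <= 4)    0xff
step 3: r1 <- r1                     0x1f
step 4: r3 <- (r1 // 2)              0x1f
step 5: r3 <- (max(r3, r3) + (-5 % 4)) 0x1f
step 6: r1 <- r3                     0xe0
step 7: r3 <- (r3 // 4)              0xff
step 8: r3 <- (max(r3, -1) + (lane + r3)) 0xff

Answer: 9 steps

r1: -6,-7,-8,-9,-10,5,6,7
r3: 0,-1,0,1,2,7,8,9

steps = 9; useful = 58; efficiency = 58/72 = 29/36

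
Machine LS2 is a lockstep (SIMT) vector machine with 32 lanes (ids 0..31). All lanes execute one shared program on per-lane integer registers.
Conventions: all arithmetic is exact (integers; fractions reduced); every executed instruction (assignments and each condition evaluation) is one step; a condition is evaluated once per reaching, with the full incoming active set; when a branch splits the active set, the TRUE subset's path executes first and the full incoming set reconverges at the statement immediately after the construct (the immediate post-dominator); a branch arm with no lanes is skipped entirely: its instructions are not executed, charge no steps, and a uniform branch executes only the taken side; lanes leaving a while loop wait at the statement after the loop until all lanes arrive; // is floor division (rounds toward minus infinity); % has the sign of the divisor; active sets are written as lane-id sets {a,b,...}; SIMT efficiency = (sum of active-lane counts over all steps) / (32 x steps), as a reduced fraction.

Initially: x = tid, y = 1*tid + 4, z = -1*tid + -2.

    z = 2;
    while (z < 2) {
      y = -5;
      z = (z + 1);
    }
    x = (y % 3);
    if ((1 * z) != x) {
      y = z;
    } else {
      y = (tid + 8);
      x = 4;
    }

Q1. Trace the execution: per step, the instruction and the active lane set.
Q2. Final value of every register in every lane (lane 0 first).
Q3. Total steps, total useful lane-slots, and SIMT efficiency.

step 0: z <- 2                       {0,1,2,3,4,5,6,7,8,9,10,11,12,13,14,15,16,17,18,19,20,21,22,23,24,25,26,27,28,29,30,31}
step 1: eval (z < 2)                 {0,1,2,3,4,5,6,7,8,9,10,11,12,13,14,15,16,17,18,19,20,21,22,23,24,25,26,27,28,29,30,31}
step 2: x <- (y % 3)                 {0,1,2,3,4,5,6,7,8,9,10,11,12,13,14,15,16,17,18,19,20,21,22,23,24,25,26,27,28,29,30,31}
step 3: eval ((1 * z) != x)          {0,1,2,3,4,5,6,7,8,9,10,11,12,13,14,15,16,17,18,19,20,21,22,23,24,25,26,27,28,29,30,31}
step 4: y <- z                       {0,2,3,5,6,8,9,11,12,14,15,17,18,20,21,23,24,26,27,29,30}
step 5: y <- (tid + 8)               {1,4,7,10,13,16,19,22,25,28,31}
step 6: x <- 4                       {1,4,7,10,13,16,19,22,25,28,31}

Answer: 7 steps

x: 1,4,0,1,4,0,1,4,0,1,4,0,1,4,0,1,4,0,1,4,0,1,4,0,1,4,0,1,4,0,1,4
y: 2,9,2,2,12,2,2,15,2,2,18,2,2,21,2,2,24,2,2,27,2,2,30,2,2,33,2,2,36,2,2,39
z: 2,2,2,2,2,2,2,2,2,2,2,2,2,2,2,2,2,2,2,2,2,2,2,2,2,2,2,2,2,2,2,2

steps = 7; useful = 171; efficiency = 171/224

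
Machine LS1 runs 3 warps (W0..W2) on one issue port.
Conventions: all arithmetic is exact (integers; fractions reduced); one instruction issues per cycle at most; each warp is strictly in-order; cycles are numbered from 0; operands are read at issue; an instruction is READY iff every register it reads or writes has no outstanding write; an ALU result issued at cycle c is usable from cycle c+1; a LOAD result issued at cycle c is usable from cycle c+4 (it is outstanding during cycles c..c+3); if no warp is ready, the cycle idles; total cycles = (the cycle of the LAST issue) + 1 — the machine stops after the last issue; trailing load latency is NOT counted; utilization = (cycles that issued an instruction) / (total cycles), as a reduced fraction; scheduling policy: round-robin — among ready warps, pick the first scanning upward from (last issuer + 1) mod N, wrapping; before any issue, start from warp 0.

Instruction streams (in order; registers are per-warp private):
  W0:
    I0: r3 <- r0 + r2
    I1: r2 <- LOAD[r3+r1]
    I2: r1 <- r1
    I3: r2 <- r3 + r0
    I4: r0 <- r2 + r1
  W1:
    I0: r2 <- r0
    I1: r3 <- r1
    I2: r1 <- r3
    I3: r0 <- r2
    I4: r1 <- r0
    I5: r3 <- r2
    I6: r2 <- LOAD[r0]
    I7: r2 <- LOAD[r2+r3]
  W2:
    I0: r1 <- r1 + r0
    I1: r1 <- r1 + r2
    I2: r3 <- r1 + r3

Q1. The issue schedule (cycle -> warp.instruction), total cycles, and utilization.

cycle 0: W0.I0
cycle 1: W1.I0
cycle 2: W2.I0
cycle 3: W0.I1
cycle 4: W1.I1
cycle 5: W2.I1
cycle 6: W0.I2
cycle 7: W1.I2
cycle 8: W2.I2
cycle 9: W0.I3
cycle 10: W1.I3
cycle 11: W0.I4
cycle 12: W1.I4
cycle 13: W1.I5
cycle 14: W1.I6
cycle 15: idle
cycle 16: idle
cycle 17: idle
cycle 18: W1.I7

Answer: 19 cycles, utilization 16/19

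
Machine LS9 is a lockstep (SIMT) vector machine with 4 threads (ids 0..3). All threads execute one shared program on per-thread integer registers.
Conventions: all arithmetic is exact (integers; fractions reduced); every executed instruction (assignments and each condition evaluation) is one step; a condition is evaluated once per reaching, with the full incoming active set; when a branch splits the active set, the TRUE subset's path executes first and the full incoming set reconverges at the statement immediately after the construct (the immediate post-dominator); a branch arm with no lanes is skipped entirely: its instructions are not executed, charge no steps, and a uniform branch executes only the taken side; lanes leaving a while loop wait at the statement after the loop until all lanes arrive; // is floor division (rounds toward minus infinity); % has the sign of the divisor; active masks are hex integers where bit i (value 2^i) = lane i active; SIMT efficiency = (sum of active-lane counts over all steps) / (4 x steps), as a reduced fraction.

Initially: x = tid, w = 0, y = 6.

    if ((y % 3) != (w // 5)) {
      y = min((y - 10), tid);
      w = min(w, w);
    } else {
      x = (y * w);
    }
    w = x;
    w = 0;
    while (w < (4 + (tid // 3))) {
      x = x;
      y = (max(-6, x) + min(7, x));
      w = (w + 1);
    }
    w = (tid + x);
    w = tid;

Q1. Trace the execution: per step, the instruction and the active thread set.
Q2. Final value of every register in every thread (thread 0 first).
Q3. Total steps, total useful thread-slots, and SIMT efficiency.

step 0: eval ((y % 3) != (w // 5))   0xf
step 1: x <- (y * w)                 0xf
step 2: w <- x                       0xf
step 3: w <- 0                       0xf
step 4: eval (w < (4 + (tid // 3)))  0xf
step 5: x <- x                       0xf
step 6: y <- (max(-6, x) + min(7, x)) 0xf
step 7: w <- (w + 1)                 0xf
step 8: eval (w < (4 + (tid // 3)))  0xf
step 9: x <- x                       0xf
step 10: y <- (max(-6, x) + min(7, x)) 0xf
step 11: w <- (w + 1)                 0xf
step 12: eval (w < (4 + (tid // 3)))  0xf
step 13: x <- x                       0xf
step 14: y <- (max(-6, x) + min(7, x)) 0xf
step 15: w <- (w + 1)                 0xf
step 16: eval (w < (4 + (tid // 3)))  0xf
step 17: x <- x                       0xf
step 18: y <- (max(-6, x) + min(7, x)) 0xf
step 19: w <- (w + 1)                 0xf
step 20: eval (w < (4 + (tid // 3)))  0xf
step 21: x <- x                       0x8
step 22: y <- (max(-6, x) + min(7, x)) 0x8
step 23: w <- (w + 1)                 0x8
step 24: eval (w < (4 + (tid // 3)))  0x8
step 25: w <- (tid + x)               0xf
step 26: w <- tid                     0xf

Answer: 27 steps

x: 0,0,0,0
w: 0,1,2,3
y: 0,0,0,0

steps = 27; useful = 96; efficiency = 96/108 = 8/9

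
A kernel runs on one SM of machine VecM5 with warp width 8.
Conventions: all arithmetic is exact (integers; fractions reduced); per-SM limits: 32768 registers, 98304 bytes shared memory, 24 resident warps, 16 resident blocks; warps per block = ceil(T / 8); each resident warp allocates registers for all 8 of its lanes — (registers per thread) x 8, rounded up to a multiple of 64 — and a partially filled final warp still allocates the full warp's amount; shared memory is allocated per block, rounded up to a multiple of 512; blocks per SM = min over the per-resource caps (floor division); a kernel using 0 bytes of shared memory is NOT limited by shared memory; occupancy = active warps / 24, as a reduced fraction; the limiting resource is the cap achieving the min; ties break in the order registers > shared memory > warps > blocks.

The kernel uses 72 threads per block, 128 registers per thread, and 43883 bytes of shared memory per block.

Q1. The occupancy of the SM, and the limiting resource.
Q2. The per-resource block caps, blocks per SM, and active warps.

Answer: occupancy 3/4, limited by shared memory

registers: 3 blocks
shared memory: 2 blocks
warps: 2 blocks
blocks: 16 blocks

Answer: 2 blocks, 18 active warps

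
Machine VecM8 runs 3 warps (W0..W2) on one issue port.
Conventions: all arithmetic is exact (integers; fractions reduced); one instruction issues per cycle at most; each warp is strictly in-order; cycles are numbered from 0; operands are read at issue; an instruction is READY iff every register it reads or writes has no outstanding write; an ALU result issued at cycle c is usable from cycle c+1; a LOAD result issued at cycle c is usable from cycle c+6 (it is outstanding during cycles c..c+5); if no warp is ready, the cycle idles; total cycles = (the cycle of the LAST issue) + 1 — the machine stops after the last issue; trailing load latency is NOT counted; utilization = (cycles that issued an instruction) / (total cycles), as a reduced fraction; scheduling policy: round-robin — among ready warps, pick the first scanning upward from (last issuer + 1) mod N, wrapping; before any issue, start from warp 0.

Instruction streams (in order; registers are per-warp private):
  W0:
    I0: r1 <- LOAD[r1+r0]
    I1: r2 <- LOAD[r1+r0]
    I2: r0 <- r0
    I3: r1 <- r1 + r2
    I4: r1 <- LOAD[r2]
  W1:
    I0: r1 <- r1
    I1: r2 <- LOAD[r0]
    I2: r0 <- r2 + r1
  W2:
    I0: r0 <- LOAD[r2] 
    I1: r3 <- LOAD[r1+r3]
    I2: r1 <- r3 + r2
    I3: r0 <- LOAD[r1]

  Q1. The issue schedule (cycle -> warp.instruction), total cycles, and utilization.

cycle 0: W0.I0
cycle 1: W1.I0
cycle 2: W2.I0
cycle 3: W1.I1
cycle 4: W2.I1
cycle 5: idle
cycle 6: W0.I1
cycle 7: W0.I2
cycle 8: idle
cycle 9: W1.I2
cycle 10: W2.I2
cycle 11: W2.I3
cycle 12: W0.I3
cycle 13: W0.I4

Answer: 14 cycles, utilization 6/7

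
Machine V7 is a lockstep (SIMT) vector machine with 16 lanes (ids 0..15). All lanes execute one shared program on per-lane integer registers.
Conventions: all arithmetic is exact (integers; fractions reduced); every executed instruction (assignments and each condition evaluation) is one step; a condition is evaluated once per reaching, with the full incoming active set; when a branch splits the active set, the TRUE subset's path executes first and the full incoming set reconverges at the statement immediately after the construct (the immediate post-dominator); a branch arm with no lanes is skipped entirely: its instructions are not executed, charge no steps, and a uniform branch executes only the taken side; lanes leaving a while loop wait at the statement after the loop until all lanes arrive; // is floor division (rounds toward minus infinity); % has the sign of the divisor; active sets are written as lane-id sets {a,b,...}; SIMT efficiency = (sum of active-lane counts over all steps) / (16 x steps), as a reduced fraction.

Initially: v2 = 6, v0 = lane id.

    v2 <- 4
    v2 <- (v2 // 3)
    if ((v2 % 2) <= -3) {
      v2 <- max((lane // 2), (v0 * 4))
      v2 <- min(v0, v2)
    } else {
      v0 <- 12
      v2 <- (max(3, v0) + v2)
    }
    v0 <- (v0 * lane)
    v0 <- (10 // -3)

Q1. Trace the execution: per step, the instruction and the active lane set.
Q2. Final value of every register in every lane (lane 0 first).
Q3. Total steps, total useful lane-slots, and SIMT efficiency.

step 0: v2 <- 4                      {0,1,2,3,4,5,6,7,8,9,10,11,12,13,14,15}
step 1: v2 <- (v2 // 3)              {0,1,2,3,4,5,6,7,8,9,10,11,12,13,14,15}
step 2: eval ((v2 % 2) <= -3)        {0,1,2,3,4,5,6,7,8,9,10,11,12,13,14,15}
step 3: v0 <- 12                     {0,1,2,3,4,5,6,7,8,9,10,11,12,13,14,15}
step 4: v2 <- (max(3, v0) + v2)      {0,1,2,3,4,5,6,7,8,9,10,11,12,13,14,15}
step 5: v0 <- (v0 * lane)            {0,1,2,3,4,5,6,7,8,9,10,11,12,13,14,15}
step 6: v0 <- (10 // -3)             {0,1,2,3,4,5,6,7,8,9,10,11,12,13,14,15}

Answer: 7 steps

v2: 13,13,13,13,13,13,13,13,13,13,13,13,13,13,13,13
v0: -4,-4,-4,-4,-4,-4,-4,-4,-4,-4,-4,-4,-4,-4,-4,-4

steps = 7; useful = 112; efficiency = 112/112 = 1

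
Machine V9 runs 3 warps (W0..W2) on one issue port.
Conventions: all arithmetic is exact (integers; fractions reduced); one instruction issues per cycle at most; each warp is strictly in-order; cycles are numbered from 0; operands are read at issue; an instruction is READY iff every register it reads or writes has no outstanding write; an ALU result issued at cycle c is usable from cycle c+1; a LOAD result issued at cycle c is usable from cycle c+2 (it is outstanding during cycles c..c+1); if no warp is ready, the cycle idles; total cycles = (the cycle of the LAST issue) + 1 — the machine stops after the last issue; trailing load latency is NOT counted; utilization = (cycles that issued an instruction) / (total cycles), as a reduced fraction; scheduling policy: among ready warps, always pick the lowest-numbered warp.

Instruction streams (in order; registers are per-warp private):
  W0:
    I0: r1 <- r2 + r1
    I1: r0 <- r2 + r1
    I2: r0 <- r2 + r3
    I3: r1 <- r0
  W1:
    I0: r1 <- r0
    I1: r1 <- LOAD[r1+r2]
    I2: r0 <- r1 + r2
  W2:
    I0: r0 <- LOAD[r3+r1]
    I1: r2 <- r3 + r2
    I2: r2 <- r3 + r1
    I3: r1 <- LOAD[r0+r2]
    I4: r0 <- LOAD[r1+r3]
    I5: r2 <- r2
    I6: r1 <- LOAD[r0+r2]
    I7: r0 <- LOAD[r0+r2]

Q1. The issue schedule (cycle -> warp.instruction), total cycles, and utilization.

cycle 0: W0.I0
cycle 1: W0.I1
cycle 2: W0.I2
cycle 3: W0.I3
cycle 4: W1.I0
cycle 5: W1.I1
cycle 6: W2.I0
cycle 7: W1.I2
cycle 8: W2.I1
cycle 9: W2.I2
cycle 10: W2.I3
cycle 11: idle
cycle 12: W2.I4
cycle 13: W2.I5
cycle 14: W2.I6
cycle 15: W2.I7

Answer: 16 cycles, utilization 15/16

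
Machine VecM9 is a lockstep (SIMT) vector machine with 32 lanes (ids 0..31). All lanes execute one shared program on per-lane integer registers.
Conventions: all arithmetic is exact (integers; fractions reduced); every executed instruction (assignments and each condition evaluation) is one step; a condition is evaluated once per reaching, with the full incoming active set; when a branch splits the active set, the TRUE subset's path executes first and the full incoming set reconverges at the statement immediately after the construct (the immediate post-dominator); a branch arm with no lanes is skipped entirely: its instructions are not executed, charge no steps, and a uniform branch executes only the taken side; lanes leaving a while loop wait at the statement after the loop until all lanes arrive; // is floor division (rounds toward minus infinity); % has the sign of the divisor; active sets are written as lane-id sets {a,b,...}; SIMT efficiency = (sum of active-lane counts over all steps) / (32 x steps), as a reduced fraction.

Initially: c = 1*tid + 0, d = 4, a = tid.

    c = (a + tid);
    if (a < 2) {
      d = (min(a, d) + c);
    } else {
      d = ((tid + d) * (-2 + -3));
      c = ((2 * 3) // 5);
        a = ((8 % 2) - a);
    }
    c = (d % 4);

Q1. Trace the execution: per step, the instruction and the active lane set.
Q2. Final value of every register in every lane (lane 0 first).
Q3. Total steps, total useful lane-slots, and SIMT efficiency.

step 0: c <- (a + tid)               {0,1,2,3,4,5,6,7,8,9,10,11,12,13,14,15,16,17,18,19,20,21,22,23,24,25,26,27,28,29,30,31}
step 1: eval (a < 2)                 {0,1,2,3,4,5,6,7,8,9,10,11,12,13,14,15,16,17,18,19,20,21,22,23,24,25,26,27,28,29,30,31}
step 2: d <- (min(a, d) + c)         {0,1}
step 3: d <- ((tid + d) * (-2 + -3)) {2,3,4,5,6,7,8,9,10,11,12,13,14,15,16,17,18,19,20,21,22,23,24,25,26,27,28,29,30,31}
step 4: c <- ((2 * 3) // 5)          {2,3,4,5,6,7,8,9,10,11,12,13,14,15,16,17,18,19,20,21,22,23,24,25,26,27,28,29,30,31}
step 5: a <- ((8 % 2) - a)           {2,3,4,5,6,7,8,9,10,11,12,13,14,15,16,17,18,19,20,21,22,23,24,25,26,27,28,29,30,31}
step 6: c <- (d % 4)                 {0,1,2,3,4,5,6,7,8,9,10,11,12,13,14,15,16,17,18,19,20,21,22,23,24,25,26,27,28,29,30,31}

Answer: 7 steps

c: 0,3,2,1,0,3,2,1,0,3,2,1,0,3,2,1,0,3,2,1,0,3,2,1,0,3,2,1,0,3,2,1
d: 0,3,-30,-35,-40,-45,-50,-55,-60,-65,-70,-75,-80,-85,-90,-95,-100,-105,-110,-115,-120,-125,-130,-135,-140,-145,-150,-155,-160,-165,-170,-175
a: 0,1,-2,-3,-4,-5,-6,-7,-8,-9,-10,-11,-12,-13,-14,-15,-16,-17,-18,-19,-20,-21,-22,-23,-24,-25,-26,-27,-28,-29,-30,-31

steps = 7; useful = 188; efficiency = 188/224 = 47/56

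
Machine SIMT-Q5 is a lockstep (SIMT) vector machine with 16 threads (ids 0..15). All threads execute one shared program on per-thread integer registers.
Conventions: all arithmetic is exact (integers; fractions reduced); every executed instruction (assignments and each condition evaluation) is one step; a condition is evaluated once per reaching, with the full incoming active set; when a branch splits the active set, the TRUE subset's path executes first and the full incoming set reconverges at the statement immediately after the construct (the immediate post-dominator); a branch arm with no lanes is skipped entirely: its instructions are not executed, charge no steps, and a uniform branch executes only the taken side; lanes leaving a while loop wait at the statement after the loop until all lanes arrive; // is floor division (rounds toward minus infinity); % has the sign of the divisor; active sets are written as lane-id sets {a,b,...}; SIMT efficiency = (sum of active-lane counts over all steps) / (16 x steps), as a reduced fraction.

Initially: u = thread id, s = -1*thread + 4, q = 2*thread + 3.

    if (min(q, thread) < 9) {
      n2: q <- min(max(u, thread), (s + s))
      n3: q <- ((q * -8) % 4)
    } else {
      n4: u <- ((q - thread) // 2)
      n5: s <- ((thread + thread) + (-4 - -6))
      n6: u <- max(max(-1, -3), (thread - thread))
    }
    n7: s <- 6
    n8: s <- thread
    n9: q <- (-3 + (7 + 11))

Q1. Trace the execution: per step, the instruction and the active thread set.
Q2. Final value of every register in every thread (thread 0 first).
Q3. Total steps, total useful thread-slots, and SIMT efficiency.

step 0: eval (min(q, thread) < 9)    {0,1,2,3,4,5,6,7,8,9,10,11,12,13,14,15}
step 1: q <- min(max(u, thread), (s + s)) {0,1,2,3,4,5,6,7,8}
step 2: q <- ((q * -8) % 4)          {0,1,2,3,4,5,6,7,8}
step 3: u <- ((q - thread) // 2)     {9,10,11,12,13,14,15}
step 4: s <- ((thread + thread) + (-4 - -6)) {9,10,11,12,13,14,15}
step 5: u <- max(max(-1, -3), (thread - thread)) {9,10,11,12,13,14,15}
step 6: s <- 6                       {0,1,2,3,4,5,6,7,8,9,10,11,12,13,14,15}
step 7: s <- thread                  {0,1,2,3,4,5,6,7,8,9,10,11,12,13,14,15}
step 8: q <- (-3 + (7 + 11))         {0,1,2,3,4,5,6,7,8,9,10,11,12,13,14,15}

Answer: 9 steps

u: 0,1,2,3,4,5,6,7,8,0,0,0,0,0,0,0
s: 0,1,2,3,4,5,6,7,8,9,10,11,12,13,14,15
q: 15,15,15,15,15,15,15,15,15,15,15,15,15,15,15,15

steps = 9; useful = 103; efficiency = 103/144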